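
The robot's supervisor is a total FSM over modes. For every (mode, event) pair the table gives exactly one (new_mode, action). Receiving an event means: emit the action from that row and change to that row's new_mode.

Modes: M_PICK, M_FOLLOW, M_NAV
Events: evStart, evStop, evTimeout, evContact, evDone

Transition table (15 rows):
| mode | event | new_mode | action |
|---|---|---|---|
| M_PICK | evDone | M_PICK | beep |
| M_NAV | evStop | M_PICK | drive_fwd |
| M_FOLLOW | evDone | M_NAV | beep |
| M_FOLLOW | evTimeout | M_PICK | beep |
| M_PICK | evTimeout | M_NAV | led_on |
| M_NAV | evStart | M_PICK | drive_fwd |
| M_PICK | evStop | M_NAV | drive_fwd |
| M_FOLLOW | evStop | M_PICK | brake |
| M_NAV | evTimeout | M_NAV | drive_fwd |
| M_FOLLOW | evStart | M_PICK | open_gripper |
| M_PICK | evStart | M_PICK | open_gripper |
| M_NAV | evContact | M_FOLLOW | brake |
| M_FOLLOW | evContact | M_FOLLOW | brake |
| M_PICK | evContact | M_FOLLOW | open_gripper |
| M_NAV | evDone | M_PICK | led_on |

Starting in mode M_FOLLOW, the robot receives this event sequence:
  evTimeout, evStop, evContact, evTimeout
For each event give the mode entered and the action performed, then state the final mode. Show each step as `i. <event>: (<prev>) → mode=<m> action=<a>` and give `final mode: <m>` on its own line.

1. evTimeout: (M_FOLLOW) → mode=M_PICK action=beep
2. evStop: (M_PICK) → mode=M_NAV action=drive_fwd
3. evContact: (M_NAV) → mode=M_FOLLOW action=brake
4. evTimeout: (M_FOLLOW) → mode=M_PICK action=beep

final mode: M_PICK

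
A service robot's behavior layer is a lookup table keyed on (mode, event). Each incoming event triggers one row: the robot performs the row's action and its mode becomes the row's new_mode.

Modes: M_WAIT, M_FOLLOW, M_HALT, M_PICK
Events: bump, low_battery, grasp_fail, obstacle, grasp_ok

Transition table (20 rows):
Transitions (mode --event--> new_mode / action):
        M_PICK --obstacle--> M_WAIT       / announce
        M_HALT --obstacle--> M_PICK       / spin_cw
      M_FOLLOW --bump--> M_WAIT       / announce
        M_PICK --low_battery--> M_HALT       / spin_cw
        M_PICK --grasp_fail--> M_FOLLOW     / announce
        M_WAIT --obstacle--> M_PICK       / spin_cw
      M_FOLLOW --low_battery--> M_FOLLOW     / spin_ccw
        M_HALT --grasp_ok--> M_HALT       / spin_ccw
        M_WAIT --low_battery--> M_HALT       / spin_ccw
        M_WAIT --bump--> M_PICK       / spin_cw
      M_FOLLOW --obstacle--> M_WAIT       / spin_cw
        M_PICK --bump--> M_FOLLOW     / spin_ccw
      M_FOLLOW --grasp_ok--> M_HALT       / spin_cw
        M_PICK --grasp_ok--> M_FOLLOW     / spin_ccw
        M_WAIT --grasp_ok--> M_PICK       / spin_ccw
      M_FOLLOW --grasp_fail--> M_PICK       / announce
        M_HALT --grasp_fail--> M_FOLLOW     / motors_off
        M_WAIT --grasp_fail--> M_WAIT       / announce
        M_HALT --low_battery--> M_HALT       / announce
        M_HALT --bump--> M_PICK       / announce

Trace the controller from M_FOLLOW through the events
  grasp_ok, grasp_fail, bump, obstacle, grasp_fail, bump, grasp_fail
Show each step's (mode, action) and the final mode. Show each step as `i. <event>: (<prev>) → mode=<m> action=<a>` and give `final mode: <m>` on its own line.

final mode: M_WAIT

1. grasp_ok: (M_FOLLOW) → mode=M_HALT action=spin_cw
2. grasp_fail: (M_HALT) → mode=M_FOLLOW action=motors_off
3. bump: (M_FOLLOW) → mode=M_WAIT action=announce
4. obstacle: (M_WAIT) → mode=M_PICK action=spin_cw
5. grasp_fail: (M_PICK) → mode=M_FOLLOW action=announce
6. bump: (M_FOLLOW) → mode=M_WAIT action=announce
7. grasp_fail: (M_WAIT) → mode=M_WAIT action=announce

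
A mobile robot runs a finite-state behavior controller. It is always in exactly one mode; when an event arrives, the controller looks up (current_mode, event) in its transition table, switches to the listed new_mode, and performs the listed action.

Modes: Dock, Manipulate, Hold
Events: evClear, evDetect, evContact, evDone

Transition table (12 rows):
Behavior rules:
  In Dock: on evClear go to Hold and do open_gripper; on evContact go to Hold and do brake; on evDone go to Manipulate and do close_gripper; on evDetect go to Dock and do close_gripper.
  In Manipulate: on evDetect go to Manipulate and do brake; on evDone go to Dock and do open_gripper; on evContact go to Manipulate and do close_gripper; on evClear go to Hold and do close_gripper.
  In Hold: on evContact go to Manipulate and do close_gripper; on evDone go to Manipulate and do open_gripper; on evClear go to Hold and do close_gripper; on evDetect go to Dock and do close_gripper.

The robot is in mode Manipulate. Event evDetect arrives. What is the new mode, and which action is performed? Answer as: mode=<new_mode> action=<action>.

current mode = Manipulate; filter table to that mode:
  (Manipulate, evDetect) → (Manipulate, brake)  ← event matches
  (Manipulate, evDone) → (Dock, open_gripper)
  (Manipulate, evContact) → (Manipulate, close_gripper)
  (Manipulate, evClear) → (Hold, close_gripper)
event = evDetect selects (Manipulate, brake)

mode=Manipulate action=brake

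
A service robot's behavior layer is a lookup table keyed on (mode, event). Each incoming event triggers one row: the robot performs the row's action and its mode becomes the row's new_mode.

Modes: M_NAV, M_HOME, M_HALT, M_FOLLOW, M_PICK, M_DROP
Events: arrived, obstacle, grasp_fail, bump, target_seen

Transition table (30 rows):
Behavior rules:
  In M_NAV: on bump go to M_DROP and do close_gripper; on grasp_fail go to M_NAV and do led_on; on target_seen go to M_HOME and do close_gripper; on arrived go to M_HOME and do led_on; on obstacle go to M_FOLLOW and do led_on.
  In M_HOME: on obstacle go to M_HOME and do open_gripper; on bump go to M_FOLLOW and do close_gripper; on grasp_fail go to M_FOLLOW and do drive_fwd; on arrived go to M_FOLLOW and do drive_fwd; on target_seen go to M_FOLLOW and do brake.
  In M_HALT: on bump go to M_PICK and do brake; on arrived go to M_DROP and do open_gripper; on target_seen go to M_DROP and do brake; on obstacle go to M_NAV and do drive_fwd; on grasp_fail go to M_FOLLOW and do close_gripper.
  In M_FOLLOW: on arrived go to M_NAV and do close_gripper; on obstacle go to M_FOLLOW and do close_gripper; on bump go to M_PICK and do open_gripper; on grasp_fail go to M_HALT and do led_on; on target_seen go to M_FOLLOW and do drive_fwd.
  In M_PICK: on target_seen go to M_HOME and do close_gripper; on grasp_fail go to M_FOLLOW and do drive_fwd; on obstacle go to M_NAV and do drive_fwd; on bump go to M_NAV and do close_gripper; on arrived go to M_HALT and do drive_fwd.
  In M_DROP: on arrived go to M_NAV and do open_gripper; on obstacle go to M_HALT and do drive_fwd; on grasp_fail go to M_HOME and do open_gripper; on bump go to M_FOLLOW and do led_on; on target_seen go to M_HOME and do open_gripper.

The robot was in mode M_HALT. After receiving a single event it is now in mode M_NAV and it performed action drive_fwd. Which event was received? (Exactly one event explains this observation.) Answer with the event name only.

obstacle

try arrived: (M_HALT, arrived) → (M_DROP, open_gripper)
try obstacle: (M_HALT, obstacle) → (M_NAV, drive_fwd)  ← matches
try grasp_fail: (M_HALT, grasp_fail) → (M_FOLLOW, close_gripper)
try bump: (M_HALT, bump) → (M_PICK, brake)
try target_seen: (M_HALT, target_seen) → (M_DROP, brake)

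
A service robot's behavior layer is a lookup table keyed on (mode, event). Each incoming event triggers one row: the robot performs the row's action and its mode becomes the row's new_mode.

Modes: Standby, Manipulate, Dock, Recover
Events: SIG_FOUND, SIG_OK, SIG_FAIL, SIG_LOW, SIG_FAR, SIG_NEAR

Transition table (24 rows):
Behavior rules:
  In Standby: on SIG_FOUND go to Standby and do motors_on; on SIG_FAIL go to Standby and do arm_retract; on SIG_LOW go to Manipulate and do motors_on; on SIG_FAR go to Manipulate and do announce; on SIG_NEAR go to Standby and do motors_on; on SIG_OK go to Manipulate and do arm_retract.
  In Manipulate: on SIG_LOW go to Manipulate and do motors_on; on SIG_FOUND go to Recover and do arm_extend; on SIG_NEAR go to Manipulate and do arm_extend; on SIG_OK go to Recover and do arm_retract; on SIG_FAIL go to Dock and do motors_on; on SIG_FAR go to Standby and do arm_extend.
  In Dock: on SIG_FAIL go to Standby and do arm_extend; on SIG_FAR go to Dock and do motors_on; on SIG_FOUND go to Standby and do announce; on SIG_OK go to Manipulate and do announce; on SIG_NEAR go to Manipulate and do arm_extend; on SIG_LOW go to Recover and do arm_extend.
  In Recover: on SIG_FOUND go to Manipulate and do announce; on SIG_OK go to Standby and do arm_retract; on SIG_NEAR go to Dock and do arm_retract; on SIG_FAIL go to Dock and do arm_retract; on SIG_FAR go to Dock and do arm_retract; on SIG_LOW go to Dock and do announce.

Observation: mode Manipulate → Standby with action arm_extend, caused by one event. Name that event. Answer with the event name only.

try SIG_FOUND: (Manipulate, SIG_FOUND) → (Recover, arm_extend)
try SIG_OK: (Manipulate, SIG_OK) → (Recover, arm_retract)
try SIG_FAIL: (Manipulate, SIG_FAIL) → (Dock, motors_on)
try SIG_LOW: (Manipulate, SIG_LOW) → (Manipulate, motors_on)
try SIG_FAR: (Manipulate, SIG_FAR) → (Standby, arm_extend)  ← matches
try SIG_NEAR: (Manipulate, SIG_NEAR) → (Manipulate, arm_extend)

SIG_FAR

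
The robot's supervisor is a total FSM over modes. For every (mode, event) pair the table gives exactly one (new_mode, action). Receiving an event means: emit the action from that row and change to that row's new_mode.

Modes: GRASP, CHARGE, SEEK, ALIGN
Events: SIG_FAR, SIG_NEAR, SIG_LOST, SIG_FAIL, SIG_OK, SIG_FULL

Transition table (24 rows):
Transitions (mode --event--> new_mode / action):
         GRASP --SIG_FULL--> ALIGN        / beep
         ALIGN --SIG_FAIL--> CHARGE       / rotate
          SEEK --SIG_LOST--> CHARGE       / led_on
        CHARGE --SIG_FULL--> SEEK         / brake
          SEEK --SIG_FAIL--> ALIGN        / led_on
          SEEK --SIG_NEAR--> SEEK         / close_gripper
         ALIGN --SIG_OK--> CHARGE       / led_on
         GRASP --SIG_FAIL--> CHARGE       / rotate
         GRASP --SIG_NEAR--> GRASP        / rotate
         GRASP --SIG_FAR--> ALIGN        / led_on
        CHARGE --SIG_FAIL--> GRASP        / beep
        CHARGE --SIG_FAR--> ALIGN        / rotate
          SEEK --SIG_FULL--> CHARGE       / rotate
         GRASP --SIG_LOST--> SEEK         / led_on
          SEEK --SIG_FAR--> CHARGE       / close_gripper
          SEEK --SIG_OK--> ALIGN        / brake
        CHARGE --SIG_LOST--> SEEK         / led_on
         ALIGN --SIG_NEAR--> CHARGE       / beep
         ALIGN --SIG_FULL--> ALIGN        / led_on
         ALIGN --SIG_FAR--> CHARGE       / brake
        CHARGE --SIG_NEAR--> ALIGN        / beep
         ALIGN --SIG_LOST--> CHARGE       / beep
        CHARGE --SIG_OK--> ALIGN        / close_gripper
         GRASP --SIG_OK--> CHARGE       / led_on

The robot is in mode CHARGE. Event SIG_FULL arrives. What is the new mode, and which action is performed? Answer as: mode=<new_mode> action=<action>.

current mode = CHARGE; filter table to that mode:
  (CHARGE, SIG_FULL) → (SEEK, brake)  ← event matches
  (CHARGE, SIG_FAIL) → (GRASP, beep)
  (CHARGE, SIG_FAR) → (ALIGN, rotate)
  (CHARGE, SIG_LOST) → (SEEK, led_on)
  (CHARGE, SIG_NEAR) → (ALIGN, beep)
  (CHARGE, SIG_OK) → (ALIGN, close_gripper)
event = SIG_FULL selects (SEEK, brake)

mode=SEEK action=brake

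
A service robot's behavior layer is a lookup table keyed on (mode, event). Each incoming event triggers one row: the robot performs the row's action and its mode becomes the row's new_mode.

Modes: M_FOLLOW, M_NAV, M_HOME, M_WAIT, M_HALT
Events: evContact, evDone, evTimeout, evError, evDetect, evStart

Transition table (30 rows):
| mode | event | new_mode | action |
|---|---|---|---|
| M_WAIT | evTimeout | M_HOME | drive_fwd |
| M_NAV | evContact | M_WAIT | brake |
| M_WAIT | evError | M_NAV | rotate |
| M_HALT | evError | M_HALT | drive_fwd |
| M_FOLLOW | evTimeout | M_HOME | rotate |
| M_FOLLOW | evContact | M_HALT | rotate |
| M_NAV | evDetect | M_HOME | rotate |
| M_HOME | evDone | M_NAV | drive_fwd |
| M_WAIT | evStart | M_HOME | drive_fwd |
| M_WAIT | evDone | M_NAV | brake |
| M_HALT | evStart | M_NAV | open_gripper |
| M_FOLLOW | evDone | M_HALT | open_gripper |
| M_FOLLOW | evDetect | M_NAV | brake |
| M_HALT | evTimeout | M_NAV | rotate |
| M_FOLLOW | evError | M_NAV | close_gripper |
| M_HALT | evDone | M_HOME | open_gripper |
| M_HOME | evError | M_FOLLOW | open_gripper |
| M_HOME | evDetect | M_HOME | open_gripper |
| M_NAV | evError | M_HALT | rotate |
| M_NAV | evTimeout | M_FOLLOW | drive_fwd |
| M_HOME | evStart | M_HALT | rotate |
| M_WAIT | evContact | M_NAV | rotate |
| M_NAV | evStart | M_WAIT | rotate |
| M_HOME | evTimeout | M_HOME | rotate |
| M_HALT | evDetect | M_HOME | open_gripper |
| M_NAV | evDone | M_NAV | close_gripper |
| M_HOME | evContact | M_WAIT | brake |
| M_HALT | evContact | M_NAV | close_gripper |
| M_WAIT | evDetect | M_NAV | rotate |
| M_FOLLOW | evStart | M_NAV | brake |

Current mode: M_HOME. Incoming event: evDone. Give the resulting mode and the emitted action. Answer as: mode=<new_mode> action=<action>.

mode=M_NAV action=drive_fwd

current mode = M_HOME; filter table to that mode:
  (M_HOME, evDone) → (M_NAV, drive_fwd)  ← event matches
  (M_HOME, evError) → (M_FOLLOW, open_gripper)
  (M_HOME, evDetect) → (M_HOME, open_gripper)
  (M_HOME, evStart) → (M_HALT, rotate)
  (M_HOME, evTimeout) → (M_HOME, rotate)
  (M_HOME, evContact) → (M_WAIT, brake)
event = evDone selects (M_NAV, drive_fwd)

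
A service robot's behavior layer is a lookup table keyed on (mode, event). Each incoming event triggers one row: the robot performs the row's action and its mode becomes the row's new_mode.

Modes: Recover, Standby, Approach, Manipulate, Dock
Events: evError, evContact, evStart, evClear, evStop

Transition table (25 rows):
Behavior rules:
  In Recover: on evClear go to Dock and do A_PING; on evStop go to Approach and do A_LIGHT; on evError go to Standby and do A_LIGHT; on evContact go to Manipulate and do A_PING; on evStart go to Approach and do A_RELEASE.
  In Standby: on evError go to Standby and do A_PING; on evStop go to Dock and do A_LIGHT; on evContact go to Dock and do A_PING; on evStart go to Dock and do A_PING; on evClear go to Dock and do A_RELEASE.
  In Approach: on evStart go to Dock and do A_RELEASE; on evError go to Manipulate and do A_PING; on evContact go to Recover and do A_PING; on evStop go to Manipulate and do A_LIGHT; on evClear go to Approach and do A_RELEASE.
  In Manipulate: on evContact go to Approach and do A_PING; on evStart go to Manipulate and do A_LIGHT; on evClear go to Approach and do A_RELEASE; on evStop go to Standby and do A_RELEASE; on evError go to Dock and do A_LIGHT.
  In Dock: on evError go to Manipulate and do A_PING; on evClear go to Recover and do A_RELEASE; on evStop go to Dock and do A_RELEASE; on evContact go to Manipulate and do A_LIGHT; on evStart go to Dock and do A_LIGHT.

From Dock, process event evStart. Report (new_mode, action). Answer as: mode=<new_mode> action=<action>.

current mode = Dock; filter table to that mode:
  (Dock, evError) → (Manipulate, A_PING)
  (Dock, evClear) → (Recover, A_RELEASE)
  (Dock, evStop) → (Dock, A_RELEASE)
  (Dock, evContact) → (Manipulate, A_LIGHT)
  (Dock, evStart) → (Dock, A_LIGHT)  ← event matches
event = evStart selects (Dock, A_LIGHT)

mode=Dock action=A_LIGHT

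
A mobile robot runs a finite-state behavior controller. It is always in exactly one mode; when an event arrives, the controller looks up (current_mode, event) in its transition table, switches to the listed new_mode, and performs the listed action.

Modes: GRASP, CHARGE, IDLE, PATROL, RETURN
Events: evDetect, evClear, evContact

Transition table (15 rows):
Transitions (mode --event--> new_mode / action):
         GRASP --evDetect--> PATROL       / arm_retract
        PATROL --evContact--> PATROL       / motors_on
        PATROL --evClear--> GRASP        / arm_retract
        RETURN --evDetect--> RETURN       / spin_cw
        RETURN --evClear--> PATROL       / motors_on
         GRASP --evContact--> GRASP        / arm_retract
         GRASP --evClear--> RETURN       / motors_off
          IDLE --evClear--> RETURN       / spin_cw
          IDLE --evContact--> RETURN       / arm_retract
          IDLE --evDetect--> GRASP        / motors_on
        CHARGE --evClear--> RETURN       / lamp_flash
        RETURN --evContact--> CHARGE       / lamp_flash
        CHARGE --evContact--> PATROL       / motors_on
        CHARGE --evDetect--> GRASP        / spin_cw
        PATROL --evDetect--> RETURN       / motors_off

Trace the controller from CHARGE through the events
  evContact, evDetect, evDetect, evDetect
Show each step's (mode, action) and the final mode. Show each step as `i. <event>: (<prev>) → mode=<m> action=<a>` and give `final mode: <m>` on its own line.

final mode: RETURN

1. evContact: (CHARGE) → mode=PATROL action=motors_on
2. evDetect: (PATROL) → mode=RETURN action=motors_off
3. evDetect: (RETURN) → mode=RETURN action=spin_cw
4. evDetect: (RETURN) → mode=RETURN action=spin_cw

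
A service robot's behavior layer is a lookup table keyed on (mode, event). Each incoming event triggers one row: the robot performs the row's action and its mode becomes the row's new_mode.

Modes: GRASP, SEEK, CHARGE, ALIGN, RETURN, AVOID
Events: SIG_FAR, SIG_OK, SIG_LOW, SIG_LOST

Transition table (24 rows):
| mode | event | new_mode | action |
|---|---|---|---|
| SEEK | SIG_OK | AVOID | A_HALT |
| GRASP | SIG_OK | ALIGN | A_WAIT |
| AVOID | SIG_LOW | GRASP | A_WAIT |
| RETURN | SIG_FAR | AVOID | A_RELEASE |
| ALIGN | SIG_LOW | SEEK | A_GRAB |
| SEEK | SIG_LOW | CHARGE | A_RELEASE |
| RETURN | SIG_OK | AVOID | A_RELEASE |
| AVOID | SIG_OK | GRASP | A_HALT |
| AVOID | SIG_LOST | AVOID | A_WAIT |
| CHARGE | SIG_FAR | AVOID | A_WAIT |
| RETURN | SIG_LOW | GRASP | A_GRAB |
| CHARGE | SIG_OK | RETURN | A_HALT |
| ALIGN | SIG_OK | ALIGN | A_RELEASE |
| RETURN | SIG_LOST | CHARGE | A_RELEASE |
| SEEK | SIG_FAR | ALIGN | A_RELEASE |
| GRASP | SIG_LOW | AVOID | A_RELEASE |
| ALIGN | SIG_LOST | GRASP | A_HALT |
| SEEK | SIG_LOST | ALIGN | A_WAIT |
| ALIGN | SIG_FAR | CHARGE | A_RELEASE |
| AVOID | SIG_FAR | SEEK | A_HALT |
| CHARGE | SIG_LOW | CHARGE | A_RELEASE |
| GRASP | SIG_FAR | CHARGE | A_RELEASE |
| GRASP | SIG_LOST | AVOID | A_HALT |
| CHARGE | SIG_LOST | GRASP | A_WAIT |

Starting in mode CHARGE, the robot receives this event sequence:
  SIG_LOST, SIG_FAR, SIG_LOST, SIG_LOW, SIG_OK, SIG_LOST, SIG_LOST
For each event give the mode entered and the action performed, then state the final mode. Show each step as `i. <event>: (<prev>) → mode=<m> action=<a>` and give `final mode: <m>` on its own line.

1. SIG_LOST: (CHARGE) → mode=GRASP action=A_WAIT
2. SIG_FAR: (GRASP) → mode=CHARGE action=A_RELEASE
3. SIG_LOST: (CHARGE) → mode=GRASP action=A_WAIT
4. SIG_LOW: (GRASP) → mode=AVOID action=A_RELEASE
5. SIG_OK: (AVOID) → mode=GRASP action=A_HALT
6. SIG_LOST: (GRASP) → mode=AVOID action=A_HALT
7. SIG_LOST: (AVOID) → mode=AVOID action=A_WAIT

final mode: AVOID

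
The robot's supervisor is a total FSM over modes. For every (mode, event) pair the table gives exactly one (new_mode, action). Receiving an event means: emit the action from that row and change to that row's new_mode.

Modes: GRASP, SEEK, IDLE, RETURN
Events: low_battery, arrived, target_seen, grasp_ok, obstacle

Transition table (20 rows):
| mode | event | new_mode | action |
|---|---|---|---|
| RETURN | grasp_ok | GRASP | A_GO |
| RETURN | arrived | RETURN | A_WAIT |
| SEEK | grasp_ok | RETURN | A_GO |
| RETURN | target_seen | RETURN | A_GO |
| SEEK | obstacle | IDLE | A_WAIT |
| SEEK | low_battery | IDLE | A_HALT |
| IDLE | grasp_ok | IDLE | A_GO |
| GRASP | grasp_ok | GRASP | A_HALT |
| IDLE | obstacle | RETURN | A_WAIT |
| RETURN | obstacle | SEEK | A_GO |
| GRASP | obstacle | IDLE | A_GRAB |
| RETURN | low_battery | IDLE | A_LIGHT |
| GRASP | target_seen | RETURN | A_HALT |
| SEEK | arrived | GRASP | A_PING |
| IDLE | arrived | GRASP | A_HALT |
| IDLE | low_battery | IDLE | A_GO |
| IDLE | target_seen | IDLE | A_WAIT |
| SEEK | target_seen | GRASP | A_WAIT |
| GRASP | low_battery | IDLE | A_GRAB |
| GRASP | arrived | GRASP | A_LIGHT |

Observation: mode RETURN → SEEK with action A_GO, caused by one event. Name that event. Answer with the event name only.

try low_battery: (RETURN, low_battery) → (IDLE, A_LIGHT)
try arrived: (RETURN, arrived) → (RETURN, A_WAIT)
try target_seen: (RETURN, target_seen) → (RETURN, A_GO)
try grasp_ok: (RETURN, grasp_ok) → (GRASP, A_GO)
try obstacle: (RETURN, obstacle) → (SEEK, A_GO)  ← matches

obstacle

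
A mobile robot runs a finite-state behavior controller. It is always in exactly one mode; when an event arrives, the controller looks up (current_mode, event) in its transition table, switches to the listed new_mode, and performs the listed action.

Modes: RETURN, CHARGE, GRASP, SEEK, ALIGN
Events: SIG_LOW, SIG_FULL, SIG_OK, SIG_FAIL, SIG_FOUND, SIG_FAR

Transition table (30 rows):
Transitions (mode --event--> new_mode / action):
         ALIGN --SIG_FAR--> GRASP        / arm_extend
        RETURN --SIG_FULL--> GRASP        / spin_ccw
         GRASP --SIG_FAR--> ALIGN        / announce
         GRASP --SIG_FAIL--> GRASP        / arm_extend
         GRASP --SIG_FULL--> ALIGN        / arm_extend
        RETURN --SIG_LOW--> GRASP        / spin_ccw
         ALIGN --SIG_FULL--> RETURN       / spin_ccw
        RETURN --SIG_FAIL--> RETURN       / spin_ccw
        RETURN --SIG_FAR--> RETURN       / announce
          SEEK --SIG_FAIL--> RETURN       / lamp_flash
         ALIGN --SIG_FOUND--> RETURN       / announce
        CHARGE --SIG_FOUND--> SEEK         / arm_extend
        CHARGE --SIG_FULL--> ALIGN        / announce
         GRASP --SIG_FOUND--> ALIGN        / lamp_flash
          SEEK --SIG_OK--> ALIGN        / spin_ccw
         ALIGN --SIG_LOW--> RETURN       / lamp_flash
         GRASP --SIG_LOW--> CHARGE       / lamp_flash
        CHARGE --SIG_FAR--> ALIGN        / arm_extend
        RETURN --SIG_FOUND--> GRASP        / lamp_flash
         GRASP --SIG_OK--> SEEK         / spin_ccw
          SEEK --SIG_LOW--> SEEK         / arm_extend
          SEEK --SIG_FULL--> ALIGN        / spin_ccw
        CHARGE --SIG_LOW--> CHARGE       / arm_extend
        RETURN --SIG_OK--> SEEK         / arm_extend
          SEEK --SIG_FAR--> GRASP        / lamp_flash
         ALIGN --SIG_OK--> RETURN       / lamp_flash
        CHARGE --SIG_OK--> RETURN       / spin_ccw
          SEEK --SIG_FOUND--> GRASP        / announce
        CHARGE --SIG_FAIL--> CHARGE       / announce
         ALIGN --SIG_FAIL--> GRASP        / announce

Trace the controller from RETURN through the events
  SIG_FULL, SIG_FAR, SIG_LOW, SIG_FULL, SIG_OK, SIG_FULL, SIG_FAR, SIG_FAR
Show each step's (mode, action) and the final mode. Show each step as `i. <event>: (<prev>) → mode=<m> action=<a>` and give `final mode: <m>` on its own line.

final mode: ALIGN

1. SIG_FULL: (RETURN) → mode=GRASP action=spin_ccw
2. SIG_FAR: (GRASP) → mode=ALIGN action=announce
3. SIG_LOW: (ALIGN) → mode=RETURN action=lamp_flash
4. SIG_FULL: (RETURN) → mode=GRASP action=spin_ccw
5. SIG_OK: (GRASP) → mode=SEEK action=spin_ccw
6. SIG_FULL: (SEEK) → mode=ALIGN action=spin_ccw
7. SIG_FAR: (ALIGN) → mode=GRASP action=arm_extend
8. SIG_FAR: (GRASP) → mode=ALIGN action=announce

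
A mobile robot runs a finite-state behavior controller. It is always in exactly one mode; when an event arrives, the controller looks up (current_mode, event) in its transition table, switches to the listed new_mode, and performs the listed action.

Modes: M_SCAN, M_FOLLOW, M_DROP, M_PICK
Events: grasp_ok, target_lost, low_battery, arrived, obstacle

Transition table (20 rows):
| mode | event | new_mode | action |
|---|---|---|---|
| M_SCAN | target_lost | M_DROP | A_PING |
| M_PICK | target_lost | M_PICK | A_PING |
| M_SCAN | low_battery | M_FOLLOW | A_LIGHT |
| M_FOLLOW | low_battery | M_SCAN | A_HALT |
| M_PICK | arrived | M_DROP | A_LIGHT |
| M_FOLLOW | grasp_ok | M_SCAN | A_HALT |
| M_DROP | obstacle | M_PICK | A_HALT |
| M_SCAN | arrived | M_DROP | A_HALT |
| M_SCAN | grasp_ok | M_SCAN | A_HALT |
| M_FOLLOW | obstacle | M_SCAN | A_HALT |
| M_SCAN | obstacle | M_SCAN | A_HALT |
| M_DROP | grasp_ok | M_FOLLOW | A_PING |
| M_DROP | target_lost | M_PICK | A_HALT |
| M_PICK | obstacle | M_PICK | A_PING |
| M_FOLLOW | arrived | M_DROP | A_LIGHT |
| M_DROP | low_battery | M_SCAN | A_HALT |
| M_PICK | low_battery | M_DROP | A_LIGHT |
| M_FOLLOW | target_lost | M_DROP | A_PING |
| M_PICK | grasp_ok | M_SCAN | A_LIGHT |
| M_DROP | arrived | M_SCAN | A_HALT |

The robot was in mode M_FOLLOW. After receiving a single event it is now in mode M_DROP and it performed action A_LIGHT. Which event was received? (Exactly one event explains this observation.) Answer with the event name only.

arrived

try grasp_ok: (M_FOLLOW, grasp_ok) → (M_SCAN, A_HALT)
try target_lost: (M_FOLLOW, target_lost) → (M_DROP, A_PING)
try low_battery: (M_FOLLOW, low_battery) → (M_SCAN, A_HALT)
try arrived: (M_FOLLOW, arrived) → (M_DROP, A_LIGHT)  ← matches
try obstacle: (M_FOLLOW, obstacle) → (M_SCAN, A_HALT)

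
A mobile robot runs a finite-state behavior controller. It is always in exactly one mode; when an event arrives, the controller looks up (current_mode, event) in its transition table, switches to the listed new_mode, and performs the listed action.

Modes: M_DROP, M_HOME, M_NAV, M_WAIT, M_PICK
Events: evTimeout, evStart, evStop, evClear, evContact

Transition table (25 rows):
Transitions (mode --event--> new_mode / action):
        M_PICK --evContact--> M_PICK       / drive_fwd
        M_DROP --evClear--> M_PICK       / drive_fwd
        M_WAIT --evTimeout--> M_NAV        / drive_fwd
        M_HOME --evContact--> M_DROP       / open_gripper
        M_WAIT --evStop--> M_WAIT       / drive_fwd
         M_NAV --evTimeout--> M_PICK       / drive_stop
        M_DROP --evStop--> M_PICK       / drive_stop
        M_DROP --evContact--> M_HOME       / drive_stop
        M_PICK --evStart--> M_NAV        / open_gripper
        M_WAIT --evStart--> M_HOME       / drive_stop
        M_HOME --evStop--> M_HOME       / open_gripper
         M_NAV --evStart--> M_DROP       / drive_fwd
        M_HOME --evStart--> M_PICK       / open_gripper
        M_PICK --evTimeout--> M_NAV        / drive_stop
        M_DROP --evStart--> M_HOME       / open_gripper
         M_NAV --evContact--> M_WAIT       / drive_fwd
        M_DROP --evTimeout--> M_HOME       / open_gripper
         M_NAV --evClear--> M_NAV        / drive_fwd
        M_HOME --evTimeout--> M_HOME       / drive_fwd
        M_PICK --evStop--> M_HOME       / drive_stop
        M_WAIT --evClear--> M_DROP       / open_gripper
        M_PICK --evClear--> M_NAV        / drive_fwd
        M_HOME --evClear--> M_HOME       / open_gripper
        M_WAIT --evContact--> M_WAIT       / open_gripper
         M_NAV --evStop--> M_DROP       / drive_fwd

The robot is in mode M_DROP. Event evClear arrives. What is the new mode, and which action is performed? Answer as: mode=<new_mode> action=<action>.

current mode = M_DROP; filter table to that mode:
  (M_DROP, evClear) → (M_PICK, drive_fwd)  ← event matches
  (M_DROP, evStop) → (M_PICK, drive_stop)
  (M_DROP, evContact) → (M_HOME, drive_stop)
  (M_DROP, evStart) → (M_HOME, open_gripper)
  (M_DROP, evTimeout) → (M_HOME, open_gripper)
event = evClear selects (M_PICK, drive_fwd)

mode=M_PICK action=drive_fwd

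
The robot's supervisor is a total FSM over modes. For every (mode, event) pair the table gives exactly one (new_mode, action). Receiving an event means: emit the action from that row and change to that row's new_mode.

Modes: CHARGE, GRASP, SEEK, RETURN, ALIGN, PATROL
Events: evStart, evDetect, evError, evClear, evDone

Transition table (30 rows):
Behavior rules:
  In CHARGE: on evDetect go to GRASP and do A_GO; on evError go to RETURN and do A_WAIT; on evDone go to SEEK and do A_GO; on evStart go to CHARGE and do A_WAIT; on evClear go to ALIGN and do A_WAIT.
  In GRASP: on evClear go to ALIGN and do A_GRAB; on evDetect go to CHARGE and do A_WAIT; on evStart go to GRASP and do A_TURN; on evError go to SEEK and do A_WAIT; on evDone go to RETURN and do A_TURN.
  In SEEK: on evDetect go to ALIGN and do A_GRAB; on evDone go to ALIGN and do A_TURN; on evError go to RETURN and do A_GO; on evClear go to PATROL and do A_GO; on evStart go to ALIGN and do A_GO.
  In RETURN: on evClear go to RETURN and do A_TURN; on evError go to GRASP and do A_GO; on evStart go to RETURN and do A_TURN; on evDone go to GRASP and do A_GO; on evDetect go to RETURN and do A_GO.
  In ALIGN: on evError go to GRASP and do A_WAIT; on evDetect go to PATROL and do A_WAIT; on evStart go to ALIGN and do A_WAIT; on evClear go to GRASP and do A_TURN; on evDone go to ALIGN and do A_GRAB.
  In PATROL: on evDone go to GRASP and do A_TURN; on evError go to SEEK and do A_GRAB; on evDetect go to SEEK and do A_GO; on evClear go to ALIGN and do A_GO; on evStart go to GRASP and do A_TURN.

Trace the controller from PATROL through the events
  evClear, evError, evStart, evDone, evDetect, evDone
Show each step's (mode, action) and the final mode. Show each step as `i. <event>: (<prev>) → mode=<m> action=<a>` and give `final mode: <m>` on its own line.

final mode: GRASP

1. evClear: (PATROL) → mode=ALIGN action=A_GO
2. evError: (ALIGN) → mode=GRASP action=A_WAIT
3. evStart: (GRASP) → mode=GRASP action=A_TURN
4. evDone: (GRASP) → mode=RETURN action=A_TURN
5. evDetect: (RETURN) → mode=RETURN action=A_GO
6. evDone: (RETURN) → mode=GRASP action=A_GO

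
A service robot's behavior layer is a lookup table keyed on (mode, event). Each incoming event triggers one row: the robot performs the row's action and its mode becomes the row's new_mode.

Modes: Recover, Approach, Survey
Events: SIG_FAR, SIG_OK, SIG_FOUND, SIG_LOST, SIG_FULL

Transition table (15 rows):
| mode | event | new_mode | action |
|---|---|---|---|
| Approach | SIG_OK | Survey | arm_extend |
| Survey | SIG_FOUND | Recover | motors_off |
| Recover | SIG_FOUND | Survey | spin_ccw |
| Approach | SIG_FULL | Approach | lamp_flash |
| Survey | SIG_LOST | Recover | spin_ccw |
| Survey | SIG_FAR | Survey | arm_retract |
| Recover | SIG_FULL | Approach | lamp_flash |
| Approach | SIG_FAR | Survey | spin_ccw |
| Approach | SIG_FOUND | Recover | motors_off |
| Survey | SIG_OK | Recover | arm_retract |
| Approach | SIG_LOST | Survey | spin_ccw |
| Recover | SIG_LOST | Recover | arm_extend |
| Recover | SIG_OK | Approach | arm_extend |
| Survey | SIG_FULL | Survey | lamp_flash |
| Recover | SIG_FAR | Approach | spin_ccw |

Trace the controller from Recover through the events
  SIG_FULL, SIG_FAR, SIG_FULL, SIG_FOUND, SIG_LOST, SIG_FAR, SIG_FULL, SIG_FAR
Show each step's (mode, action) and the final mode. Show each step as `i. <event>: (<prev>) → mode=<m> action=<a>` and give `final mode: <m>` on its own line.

final mode: Survey

1. SIG_FULL: (Recover) → mode=Approach action=lamp_flash
2. SIG_FAR: (Approach) → mode=Survey action=spin_ccw
3. SIG_FULL: (Survey) → mode=Survey action=lamp_flash
4. SIG_FOUND: (Survey) → mode=Recover action=motors_off
5. SIG_LOST: (Recover) → mode=Recover action=arm_extend
6. SIG_FAR: (Recover) → mode=Approach action=spin_ccw
7. SIG_FULL: (Approach) → mode=Approach action=lamp_flash
8. SIG_FAR: (Approach) → mode=Survey action=spin_ccw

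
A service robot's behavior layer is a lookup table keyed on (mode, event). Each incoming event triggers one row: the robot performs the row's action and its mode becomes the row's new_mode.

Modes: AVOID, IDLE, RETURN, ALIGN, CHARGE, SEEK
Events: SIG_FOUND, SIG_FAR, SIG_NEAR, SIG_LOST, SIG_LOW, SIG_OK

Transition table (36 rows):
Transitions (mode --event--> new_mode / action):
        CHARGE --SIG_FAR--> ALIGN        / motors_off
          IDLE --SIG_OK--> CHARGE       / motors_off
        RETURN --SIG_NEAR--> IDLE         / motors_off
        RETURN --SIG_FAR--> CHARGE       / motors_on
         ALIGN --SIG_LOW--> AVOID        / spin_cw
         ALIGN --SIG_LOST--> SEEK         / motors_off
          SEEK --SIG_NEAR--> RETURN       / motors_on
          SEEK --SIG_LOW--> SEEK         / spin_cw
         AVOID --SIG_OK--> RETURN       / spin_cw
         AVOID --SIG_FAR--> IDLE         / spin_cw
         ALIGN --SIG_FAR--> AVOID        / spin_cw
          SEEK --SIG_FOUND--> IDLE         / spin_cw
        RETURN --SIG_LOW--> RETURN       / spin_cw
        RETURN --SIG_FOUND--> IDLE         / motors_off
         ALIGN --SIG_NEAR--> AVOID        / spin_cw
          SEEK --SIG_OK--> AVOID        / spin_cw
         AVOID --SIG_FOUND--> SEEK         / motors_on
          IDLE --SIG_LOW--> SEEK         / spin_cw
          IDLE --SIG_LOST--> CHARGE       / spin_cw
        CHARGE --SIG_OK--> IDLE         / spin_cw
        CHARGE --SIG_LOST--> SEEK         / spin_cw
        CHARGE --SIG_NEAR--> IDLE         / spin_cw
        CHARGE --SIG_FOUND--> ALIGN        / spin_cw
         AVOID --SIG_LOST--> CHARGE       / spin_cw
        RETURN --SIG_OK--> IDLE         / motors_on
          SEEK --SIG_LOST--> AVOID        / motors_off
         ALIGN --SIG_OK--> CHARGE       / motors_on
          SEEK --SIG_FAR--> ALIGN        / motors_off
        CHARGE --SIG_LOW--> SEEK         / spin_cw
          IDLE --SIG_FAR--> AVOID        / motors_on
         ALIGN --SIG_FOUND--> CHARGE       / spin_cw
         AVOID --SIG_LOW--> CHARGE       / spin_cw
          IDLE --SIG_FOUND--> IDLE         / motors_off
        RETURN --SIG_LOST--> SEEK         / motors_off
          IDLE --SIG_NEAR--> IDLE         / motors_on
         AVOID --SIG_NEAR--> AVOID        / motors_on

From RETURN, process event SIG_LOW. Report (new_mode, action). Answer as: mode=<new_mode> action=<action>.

current mode = RETURN; filter table to that mode:
  (RETURN, SIG_NEAR) → (IDLE, motors_off)
  (RETURN, SIG_FAR) → (CHARGE, motors_on)
  (RETURN, SIG_LOW) → (RETURN, spin_cw)  ← event matches
  (RETURN, SIG_FOUND) → (IDLE, motors_off)
  (RETURN, SIG_OK) → (IDLE, motors_on)
  (RETURN, SIG_LOST) → (SEEK, motors_off)
event = SIG_LOW selects (RETURN, spin_cw)

mode=RETURN action=spin_cw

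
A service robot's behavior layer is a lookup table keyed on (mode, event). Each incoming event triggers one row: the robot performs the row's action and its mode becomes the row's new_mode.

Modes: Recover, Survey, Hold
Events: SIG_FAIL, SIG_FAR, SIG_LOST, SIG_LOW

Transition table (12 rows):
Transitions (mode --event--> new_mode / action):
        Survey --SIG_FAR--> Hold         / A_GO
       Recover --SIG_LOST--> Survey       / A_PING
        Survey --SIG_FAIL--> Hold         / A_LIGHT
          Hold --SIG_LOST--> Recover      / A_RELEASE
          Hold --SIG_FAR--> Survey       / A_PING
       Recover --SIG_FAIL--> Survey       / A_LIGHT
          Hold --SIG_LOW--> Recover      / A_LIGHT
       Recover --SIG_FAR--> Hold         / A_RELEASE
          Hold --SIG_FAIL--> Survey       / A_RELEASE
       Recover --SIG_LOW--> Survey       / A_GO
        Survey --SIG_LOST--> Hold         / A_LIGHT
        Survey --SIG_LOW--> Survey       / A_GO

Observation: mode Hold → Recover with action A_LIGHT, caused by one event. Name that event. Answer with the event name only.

SIG_LOW

try SIG_FAIL: (Hold, SIG_FAIL) → (Survey, A_RELEASE)
try SIG_FAR: (Hold, SIG_FAR) → (Survey, A_PING)
try SIG_LOST: (Hold, SIG_LOST) → (Recover, A_RELEASE)
try SIG_LOW: (Hold, SIG_LOW) → (Recover, A_LIGHT)  ← matches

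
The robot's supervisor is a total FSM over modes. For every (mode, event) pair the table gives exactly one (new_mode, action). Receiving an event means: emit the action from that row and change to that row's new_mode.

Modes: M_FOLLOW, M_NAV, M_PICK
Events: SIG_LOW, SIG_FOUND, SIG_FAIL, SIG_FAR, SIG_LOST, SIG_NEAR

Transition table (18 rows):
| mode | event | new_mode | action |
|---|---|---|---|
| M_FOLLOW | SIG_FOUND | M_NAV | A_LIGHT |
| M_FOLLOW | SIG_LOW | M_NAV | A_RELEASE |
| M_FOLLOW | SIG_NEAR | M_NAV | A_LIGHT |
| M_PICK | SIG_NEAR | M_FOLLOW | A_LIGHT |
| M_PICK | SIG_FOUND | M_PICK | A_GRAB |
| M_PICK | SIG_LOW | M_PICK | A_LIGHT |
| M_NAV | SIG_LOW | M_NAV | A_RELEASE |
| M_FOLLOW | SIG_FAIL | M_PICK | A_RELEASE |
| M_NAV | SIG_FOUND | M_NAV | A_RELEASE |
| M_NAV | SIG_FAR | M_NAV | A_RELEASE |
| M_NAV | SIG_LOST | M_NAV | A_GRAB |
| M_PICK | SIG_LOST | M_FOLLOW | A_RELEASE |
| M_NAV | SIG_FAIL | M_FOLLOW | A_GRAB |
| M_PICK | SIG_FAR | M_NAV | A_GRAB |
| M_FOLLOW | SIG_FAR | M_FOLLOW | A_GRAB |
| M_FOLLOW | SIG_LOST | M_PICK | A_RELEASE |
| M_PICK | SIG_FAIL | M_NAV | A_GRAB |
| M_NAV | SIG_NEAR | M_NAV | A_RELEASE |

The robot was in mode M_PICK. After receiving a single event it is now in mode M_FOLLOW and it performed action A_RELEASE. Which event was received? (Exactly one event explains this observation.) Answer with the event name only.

SIG_LOST

try SIG_LOW: (M_PICK, SIG_LOW) → (M_PICK, A_LIGHT)
try SIG_FOUND: (M_PICK, SIG_FOUND) → (M_PICK, A_GRAB)
try SIG_FAIL: (M_PICK, SIG_FAIL) → (M_NAV, A_GRAB)
try SIG_FAR: (M_PICK, SIG_FAR) → (M_NAV, A_GRAB)
try SIG_LOST: (M_PICK, SIG_LOST) → (M_FOLLOW, A_RELEASE)  ← matches
try SIG_NEAR: (M_PICK, SIG_NEAR) → (M_FOLLOW, A_LIGHT)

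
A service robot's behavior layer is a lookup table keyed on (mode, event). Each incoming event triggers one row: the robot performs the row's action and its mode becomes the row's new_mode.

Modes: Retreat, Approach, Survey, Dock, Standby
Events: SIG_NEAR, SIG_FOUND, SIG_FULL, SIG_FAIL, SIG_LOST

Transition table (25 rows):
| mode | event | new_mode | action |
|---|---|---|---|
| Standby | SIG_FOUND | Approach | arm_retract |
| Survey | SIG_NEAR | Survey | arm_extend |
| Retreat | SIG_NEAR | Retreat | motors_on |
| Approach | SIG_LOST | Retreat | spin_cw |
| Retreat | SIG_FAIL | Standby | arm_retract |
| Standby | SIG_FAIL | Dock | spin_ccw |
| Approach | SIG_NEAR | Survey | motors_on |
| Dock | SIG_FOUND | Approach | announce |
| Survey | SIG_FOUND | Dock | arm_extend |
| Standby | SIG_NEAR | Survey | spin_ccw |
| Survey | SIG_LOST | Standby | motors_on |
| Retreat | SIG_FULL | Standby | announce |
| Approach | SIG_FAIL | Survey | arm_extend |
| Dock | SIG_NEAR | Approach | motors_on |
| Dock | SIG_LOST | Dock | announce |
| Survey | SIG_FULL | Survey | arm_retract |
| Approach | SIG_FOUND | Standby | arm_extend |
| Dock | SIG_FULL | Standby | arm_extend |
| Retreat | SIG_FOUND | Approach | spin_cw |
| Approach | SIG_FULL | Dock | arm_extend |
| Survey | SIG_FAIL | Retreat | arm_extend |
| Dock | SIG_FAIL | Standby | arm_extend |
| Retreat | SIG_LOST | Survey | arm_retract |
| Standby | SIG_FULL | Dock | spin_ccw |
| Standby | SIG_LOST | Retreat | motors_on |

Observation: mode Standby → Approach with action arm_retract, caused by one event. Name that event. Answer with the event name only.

SIG_FOUND

try SIG_NEAR: (Standby, SIG_NEAR) → (Survey, spin_ccw)
try SIG_FOUND: (Standby, SIG_FOUND) → (Approach, arm_retract)  ← matches
try SIG_FULL: (Standby, SIG_FULL) → (Dock, spin_ccw)
try SIG_FAIL: (Standby, SIG_FAIL) → (Dock, spin_ccw)
try SIG_LOST: (Standby, SIG_LOST) → (Retreat, motors_on)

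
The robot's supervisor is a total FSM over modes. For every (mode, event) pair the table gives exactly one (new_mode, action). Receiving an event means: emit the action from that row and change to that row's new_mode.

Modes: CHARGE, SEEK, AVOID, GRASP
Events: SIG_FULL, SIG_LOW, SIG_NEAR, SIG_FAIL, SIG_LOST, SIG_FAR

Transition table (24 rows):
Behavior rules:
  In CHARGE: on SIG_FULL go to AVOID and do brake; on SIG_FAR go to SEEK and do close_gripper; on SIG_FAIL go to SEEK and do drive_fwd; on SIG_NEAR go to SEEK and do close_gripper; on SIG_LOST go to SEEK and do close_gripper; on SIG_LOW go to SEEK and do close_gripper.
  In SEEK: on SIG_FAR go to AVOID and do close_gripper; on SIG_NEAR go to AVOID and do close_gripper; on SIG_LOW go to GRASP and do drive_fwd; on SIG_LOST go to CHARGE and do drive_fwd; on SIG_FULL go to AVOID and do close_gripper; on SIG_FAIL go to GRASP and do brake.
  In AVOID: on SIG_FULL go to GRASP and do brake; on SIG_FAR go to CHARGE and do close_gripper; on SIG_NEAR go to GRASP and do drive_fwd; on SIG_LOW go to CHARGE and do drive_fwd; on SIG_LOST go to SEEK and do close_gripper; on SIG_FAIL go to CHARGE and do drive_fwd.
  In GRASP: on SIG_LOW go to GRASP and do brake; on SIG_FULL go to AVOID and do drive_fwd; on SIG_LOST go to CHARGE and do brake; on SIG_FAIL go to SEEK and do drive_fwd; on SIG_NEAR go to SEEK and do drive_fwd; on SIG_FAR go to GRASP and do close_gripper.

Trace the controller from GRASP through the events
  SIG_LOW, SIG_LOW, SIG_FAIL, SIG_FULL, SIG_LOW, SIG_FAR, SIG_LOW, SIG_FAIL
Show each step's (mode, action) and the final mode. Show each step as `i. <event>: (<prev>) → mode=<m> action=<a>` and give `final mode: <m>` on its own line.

1. SIG_LOW: (GRASP) → mode=GRASP action=brake
2. SIG_LOW: (GRASP) → mode=GRASP action=brake
3. SIG_FAIL: (GRASP) → mode=SEEK action=drive_fwd
4. SIG_FULL: (SEEK) → mode=AVOID action=close_gripper
5. SIG_LOW: (AVOID) → mode=CHARGE action=drive_fwd
6. SIG_FAR: (CHARGE) → mode=SEEK action=close_gripper
7. SIG_LOW: (SEEK) → mode=GRASP action=drive_fwd
8. SIG_FAIL: (GRASP) → mode=SEEK action=drive_fwd

final mode: SEEK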